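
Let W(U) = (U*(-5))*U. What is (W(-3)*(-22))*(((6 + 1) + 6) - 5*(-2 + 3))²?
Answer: 63360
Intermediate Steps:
W(U) = -5*U² (W(U) = (-5*U)*U = -5*U²)
(W(-3)*(-22))*(((6 + 1) + 6) - 5*(-2 + 3))² = (-5*(-3)²*(-22))*(((6 + 1) + 6) - 5*(-2 + 3))² = (-5*9*(-22))*((7 + 6) - 5*1)² = (-45*(-22))*(13 - 5)² = 990*8² = 990*64 = 63360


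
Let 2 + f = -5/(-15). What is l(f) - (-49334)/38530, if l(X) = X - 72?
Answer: -4183564/57795 ≈ -72.386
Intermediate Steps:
f = -5/3 (f = -2 - 5/(-15) = -2 - 5*(-1/15) = -2 + ⅓ = -5/3 ≈ -1.6667)
l(X) = -72 + X
l(f) - (-49334)/38530 = (-72 - 5/3) - (-49334)/38530 = -221/3 - (-49334)/38530 = -221/3 - 1*(-24667/19265) = -221/3 + 24667/19265 = -4183564/57795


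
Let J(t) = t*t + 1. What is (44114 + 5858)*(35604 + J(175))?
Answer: 3309645560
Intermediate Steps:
J(t) = 1 + t**2 (J(t) = t**2 + 1 = 1 + t**2)
(44114 + 5858)*(35604 + J(175)) = (44114 + 5858)*(35604 + (1 + 175**2)) = 49972*(35604 + (1 + 30625)) = 49972*(35604 + 30626) = 49972*66230 = 3309645560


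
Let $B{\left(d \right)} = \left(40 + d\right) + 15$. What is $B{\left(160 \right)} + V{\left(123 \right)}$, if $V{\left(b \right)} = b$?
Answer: $338$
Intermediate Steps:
$B{\left(d \right)} = 55 + d$
$B{\left(160 \right)} + V{\left(123 \right)} = \left(55 + 160\right) + 123 = 215 + 123 = 338$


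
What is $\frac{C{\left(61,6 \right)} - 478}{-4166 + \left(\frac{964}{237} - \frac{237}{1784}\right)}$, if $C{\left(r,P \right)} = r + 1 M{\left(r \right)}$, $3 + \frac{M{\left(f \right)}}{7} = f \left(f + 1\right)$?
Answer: $- \frac{11008229088}{1759754521} \approx -6.2555$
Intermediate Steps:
$M{\left(f \right)} = -21 + 7 f \left(1 + f\right)$ ($M{\left(f \right)} = -21 + 7 f \left(f + 1\right) = -21 + 7 f \left(1 + f\right)$)
$C{\left(r,P \right)} = -21 + 7 r^{2} + 8 r$ ($C{\left(r,P \right)} = r + 1 \left(-21 + 7 r + 7 r^{2}\right) = r + \left(-21 + 7 r + 7 r^{2}\right) = -21 + 7 r^{2} + 8 r$)
$\frac{C{\left(61,6 \right)} - 478}{-4166 + \left(\frac{964}{237} - \frac{237}{1784}\right)} = \frac{\left(-21 + 7 \cdot 61^{2} + 8 \cdot 61\right) - 478}{-4166 + \left(\frac{964}{237} - \frac{237}{1784}\right)} = \frac{\left(-21 + 7 \cdot 3721 + 488\right) - 478}{-4166 + \left(964 \cdot \frac{1}{237} - \frac{237}{1784}\right)} = \frac{\left(-21 + 26047 + 488\right) - 478}{-4166 + \left(\frac{964}{237} - \frac{237}{1784}\right)} = \frac{26514 - 478}{-4166 + \frac{1663607}{422808}} = \frac{26036}{- \frac{1759754521}{422808}} = 26036 \left(- \frac{422808}{1759754521}\right) = - \frac{11008229088}{1759754521}$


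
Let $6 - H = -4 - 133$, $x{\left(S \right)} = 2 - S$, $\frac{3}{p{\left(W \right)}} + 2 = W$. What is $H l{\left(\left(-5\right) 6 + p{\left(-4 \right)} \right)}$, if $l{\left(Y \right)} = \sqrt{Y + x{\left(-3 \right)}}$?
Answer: $\frac{143 i \sqrt{102}}{2} \approx 722.11 i$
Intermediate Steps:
$p{\left(W \right)} = \frac{3}{-2 + W}$
$H = 143$ ($H = 6 - \left(-4 - 133\right) = 6 - -137 = 6 + 137 = 143$)
$l{\left(Y \right)} = \sqrt{5 + Y}$ ($l{\left(Y \right)} = \sqrt{Y + \left(2 - -3\right)} = \sqrt{Y + \left(2 + 3\right)} = \sqrt{Y + 5} = \sqrt{5 + Y}$)
$H l{\left(\left(-5\right) 6 + p{\left(-4 \right)} \right)} = 143 \sqrt{5 + \left(\left(-5\right) 6 + \frac{3}{-2 - 4}\right)} = 143 \sqrt{5 - \left(30 - \frac{3}{-6}\right)} = 143 \sqrt{5 + \left(-30 + 3 \left(- \frac{1}{6}\right)\right)} = 143 \sqrt{5 - \frac{61}{2}} = 143 \sqrt{- \frac{51}{2}} = 143 \frac{i \sqrt{102}}{2} = \frac{143 i \sqrt{102}}{2}$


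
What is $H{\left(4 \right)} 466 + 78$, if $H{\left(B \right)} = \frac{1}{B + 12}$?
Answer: $\frac{857}{8} \approx 107.13$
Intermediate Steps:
$H{\left(B \right)} = \frac{1}{12 + B}$
$H{\left(4 \right)} 466 + 78 = \frac{1}{12 + 4} \cdot 466 + 78 = \frac{1}{16} \cdot 466 + 78 = \frac{233}{8} + 78 = \frac{857}{8}$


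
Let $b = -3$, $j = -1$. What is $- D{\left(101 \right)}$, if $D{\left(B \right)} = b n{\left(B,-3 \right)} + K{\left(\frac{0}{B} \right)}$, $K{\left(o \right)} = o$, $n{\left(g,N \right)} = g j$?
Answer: $-303$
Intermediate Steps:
$n{\left(g,N \right)} = - g$ ($n{\left(g,N \right)} = g \left(-1\right) = - g$)
$D{\left(B \right)} = 3 B$ ($D{\left(B \right)} = - 3 \left(- B\right) + \frac{0}{B} = 3 B + 0 = 3 B$)
$- D{\left(101 \right)} = - 3 \cdot 101 = \left(-1\right) 303 = -303$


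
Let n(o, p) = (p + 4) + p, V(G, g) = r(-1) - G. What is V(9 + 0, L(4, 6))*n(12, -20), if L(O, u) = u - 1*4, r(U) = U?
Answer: 360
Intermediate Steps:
L(O, u) = -4 + u (L(O, u) = u - 4 = -4 + u)
V(G, g) = -1 - G
n(o, p) = 4 + 2*p (n(o, p) = (4 + p) + p = 4 + 2*p)
V(9 + 0, L(4, 6))*n(12, -20) = (-1 - (9 + 0))*(4 + 2*(-20)) = (-1 - 1*9)*(4 - 40) = (-1 - 9)*(-36) = -10*(-36) = 360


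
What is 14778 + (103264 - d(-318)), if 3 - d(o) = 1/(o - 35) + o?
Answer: 41555512/353 ≈ 1.1772e+5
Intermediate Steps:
d(o) = 3 - o - 1/(-35 + o) (d(o) = 3 - (1/(o - 35) + o) = 3 - (1/(-35 + o) + o) = 3 - (o + 1/(-35 + o)) = 3 + (-o - 1/(-35 + o)) = 3 - o - 1/(-35 + o))
14778 + (103264 - d(-318)) = 14778 + (103264 - (-106 - 1*(-318)² + 38*(-318))/(-35 - 318)) = 14778 + (103264 - (-106 - 1*101124 - 12084)/(-353)) = 14778 + (103264 - (-1)*(-106 - 101124 - 12084)/353) = 14778 + (103264 - (-1)*(-113314)/353) = 14778 + (103264 - 1*113314/353) = 14778 + (103264 - 113314/353) = 14778 + 36338878/353 = 41555512/353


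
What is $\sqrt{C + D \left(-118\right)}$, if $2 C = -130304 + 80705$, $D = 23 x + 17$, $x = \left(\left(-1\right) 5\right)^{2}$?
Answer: $\frac{i \sqrt{378622}}{2} \approx 307.66 i$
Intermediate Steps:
$x = 25$ ($x = \left(-5\right)^{2} = 25$)
$D = 592$ ($D = 23 \cdot 25 + 17 = 575 + 17 = 592$)
$C = - \frac{49599}{2}$ ($C = \frac{-130304 + 80705}{2} = \frac{1}{2} \left(-49599\right) = - \frac{49599}{2} \approx -24800.0$)
$\sqrt{C + D \left(-118\right)} = \sqrt{- \frac{49599}{2} + 592 \left(-118\right)} = \sqrt{- \frac{49599}{2} - 69856} = \sqrt{- \frac{189311}{2}} = \frac{i \sqrt{378622}}{2}$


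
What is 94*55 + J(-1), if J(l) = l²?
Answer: 5171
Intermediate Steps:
94*55 + J(-1) = 94*55 + (-1)² = 5170 + 1 = 5171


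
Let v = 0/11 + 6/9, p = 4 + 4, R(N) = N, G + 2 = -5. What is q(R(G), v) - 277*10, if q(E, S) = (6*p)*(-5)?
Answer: -3010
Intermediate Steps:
G = -7 (G = -2 - 5 = -7)
p = 8
v = ⅔ (v = 0*(1/11) + 6*(⅑) = 0 + ⅔ = ⅔ ≈ 0.66667)
q(E, S) = -240 (q(E, S) = (6*8)*(-5) = 48*(-5) = -240)
q(R(G), v) - 277*10 = -240 - 277*10 = -240 - 2770 = -3010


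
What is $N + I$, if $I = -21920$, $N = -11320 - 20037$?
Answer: $-53277$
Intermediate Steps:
$N = -31357$ ($N = -11320 - 20037 = -31357$)
$N + I = -31357 - 21920 = -53277$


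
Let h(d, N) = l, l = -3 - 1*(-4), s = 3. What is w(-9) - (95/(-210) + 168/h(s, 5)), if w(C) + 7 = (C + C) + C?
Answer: -8465/42 ≈ -201.55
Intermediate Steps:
l = 1 (l = -3 + 4 = 1)
h(d, N) = 1
w(C) = -7 + 3*C (w(C) = -7 + ((C + C) + C) = -7 + (2*C + C) = -7 + 3*C)
w(-9) - (95/(-210) + 168/h(s, 5)) = (-7 + 3*(-9)) - (95/(-210) + 168/1) = (-7 - 27) - (95*(-1/210) + 168*1) = -34 - (-19/42 + 168) = -34 - 1*7037/42 = -34 - 7037/42 = -8465/42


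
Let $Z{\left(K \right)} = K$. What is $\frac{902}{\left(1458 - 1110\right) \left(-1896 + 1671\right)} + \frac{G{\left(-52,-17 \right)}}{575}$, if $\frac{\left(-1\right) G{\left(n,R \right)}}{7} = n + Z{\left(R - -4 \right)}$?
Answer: $\frac{702157}{900450} \approx 0.77978$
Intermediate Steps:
$G{\left(n,R \right)} = -28 - 7 R - 7 n$ ($G{\left(n,R \right)} = - 7 \left(n + \left(R - -4\right)\right) = - 7 \left(n + \left(R + 4\right)\right) = - 7 \left(n + \left(4 + R\right)\right) = - 7 \left(4 + R + n\right) = -28 - 7 R - 7 n$)
$\frac{902}{\left(1458 - 1110\right) \left(-1896 + 1671\right)} + \frac{G{\left(-52,-17 \right)}}{575} = \frac{902}{\left(1458 - 1110\right) \left(-1896 + 1671\right)} + \frac{-28 - -119 - -364}{575} = \frac{902}{348 \left(-225\right)} + \left(-28 + 119 + 364\right) \frac{1}{575} = \frac{902}{-78300} + 455 \cdot \frac{1}{575} = 902 \left(- \frac{1}{78300}\right) + \frac{91}{115} = - \frac{451}{39150} + \frac{91}{115} = \frac{702157}{900450}$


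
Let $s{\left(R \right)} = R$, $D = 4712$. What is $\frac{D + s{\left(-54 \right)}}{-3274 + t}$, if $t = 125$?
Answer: $- \frac{4658}{3149} \approx -1.4792$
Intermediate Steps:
$\frac{D + s{\left(-54 \right)}}{-3274 + t} = \frac{4712 - 54}{-3274 + 125} = \frac{4658}{-3149} = 4658 \left(- \frac{1}{3149}\right) = - \frac{4658}{3149}$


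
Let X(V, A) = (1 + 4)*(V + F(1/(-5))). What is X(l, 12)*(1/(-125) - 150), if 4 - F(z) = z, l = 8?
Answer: -1143811/125 ≈ -9150.5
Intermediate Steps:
F(z) = 4 - z
X(V, A) = 21 + 5*V (X(V, A) = (1 + 4)*(V + (4 - 1/(-5))) = 5*(V + (4 - (-1)/5)) = 5*(V + (4 - 1*(-⅕))) = 5*(V + (4 + ⅕)) = 5*(V + 21/5) = 5*(21/5 + V) = 21 + 5*V)
X(l, 12)*(1/(-125) - 150) = (21 + 5*8)*(1/(-125) - 150) = (21 + 40)*(-1/125 - 150) = 61*(-18751/125) = -1143811/125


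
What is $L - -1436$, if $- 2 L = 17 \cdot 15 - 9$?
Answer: $1313$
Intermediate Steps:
$L = -123$ ($L = - \frac{17 \cdot 15 - 9}{2} = - \frac{255 - 9}{2} = \left(- \frac{1}{2}\right) 246 = -123$)
$L - -1436 = -123 - -1436 = -123 + \left(-45 + 1481\right) = -123 + 1436 = 1313$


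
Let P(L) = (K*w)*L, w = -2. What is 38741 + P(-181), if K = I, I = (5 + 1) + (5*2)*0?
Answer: 40913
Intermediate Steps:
I = 6 (I = 6 + 10*0 = 6 + 0 = 6)
K = 6
P(L) = -12*L (P(L) = (6*(-2))*L = -12*L)
38741 + P(-181) = 38741 - 12*(-181) = 38741 + 2172 = 40913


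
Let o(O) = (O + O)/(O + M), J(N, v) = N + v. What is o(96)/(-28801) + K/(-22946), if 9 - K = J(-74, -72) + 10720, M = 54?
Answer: 7606329853/16521693650 ≈ 0.46038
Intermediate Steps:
K = -10565 (K = 9 - ((-74 - 72) + 10720) = 9 - (-146 + 10720) = 9 - 1*10574 = 9 - 10574 = -10565)
o(O) = 2*O/(54 + O) (o(O) = (O + O)/(O + 54) = (2*O)/(54 + O) = 2*O/(54 + O))
o(96)/(-28801) + K/(-22946) = (2*96/(54 + 96))/(-28801) - 10565/(-22946) = (2*96/150)*(-1/28801) - 10565*(-1/22946) = (2*96*(1/150))*(-1/28801) + 10565/22946 = (32/25)*(-1/28801) + 10565/22946 = -32/720025 + 10565/22946 = 7606329853/16521693650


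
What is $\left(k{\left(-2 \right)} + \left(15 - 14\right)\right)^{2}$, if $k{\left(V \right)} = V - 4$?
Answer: $25$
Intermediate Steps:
$k{\left(V \right)} = -4 + V$
$\left(k{\left(-2 \right)} + \left(15 - 14\right)\right)^{2} = \left(\left(-4 - 2\right) + \left(15 - 14\right)\right)^{2} = \left(-6 + \left(15 - 14\right)\right)^{2} = \left(-6 + 1\right)^{2} = \left(-5\right)^{2} = 25$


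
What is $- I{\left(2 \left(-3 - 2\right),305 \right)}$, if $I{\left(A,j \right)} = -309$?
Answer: $309$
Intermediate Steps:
$- I{\left(2 \left(-3 - 2\right),305 \right)} = \left(-1\right) \left(-309\right) = 309$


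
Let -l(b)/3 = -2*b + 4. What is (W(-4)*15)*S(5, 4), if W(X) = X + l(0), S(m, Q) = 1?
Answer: -240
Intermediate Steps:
l(b) = -12 + 6*b (l(b) = -3*(-2*b + 4) = -3*(4 - 2*b) = -12 + 6*b)
W(X) = -12 + X (W(X) = X + (-12 + 6*0) = X + (-12 + 0) = X - 12 = -12 + X)
(W(-4)*15)*S(5, 4) = ((-12 - 4)*15)*1 = -16*15*1 = -240*1 = -240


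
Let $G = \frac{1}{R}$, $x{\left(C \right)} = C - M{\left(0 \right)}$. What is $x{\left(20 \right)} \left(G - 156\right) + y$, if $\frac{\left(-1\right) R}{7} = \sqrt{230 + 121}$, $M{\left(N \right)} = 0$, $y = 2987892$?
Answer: $2984772 - \frac{20 \sqrt{39}}{819} \approx 2.9848 \cdot 10^{6}$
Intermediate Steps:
$x{\left(C \right)} = C$ ($x{\left(C \right)} = C - 0 = C + 0 = C$)
$R = - 21 \sqrt{39}$ ($R = - 7 \sqrt{230 + 121} = - 7 \sqrt{351} = - 7 \cdot 3 \sqrt{39} = - 21 \sqrt{39} \approx -131.15$)
$G = - \frac{\sqrt{39}}{819}$ ($G = \frac{1}{\left(-21\right) \sqrt{39}} = - \frac{\sqrt{39}}{819} \approx -0.0076251$)
$x{\left(20 \right)} \left(G - 156\right) + y = 20 \left(- \frac{\sqrt{39}}{819} - 156\right) + 2987892 = 20 \left(-156 - \frac{\sqrt{39}}{819}\right) + 2987892 = \left(-3120 - \frac{20 \sqrt{39}}{819}\right) + 2987892 = 2984772 - \frac{20 \sqrt{39}}{819}$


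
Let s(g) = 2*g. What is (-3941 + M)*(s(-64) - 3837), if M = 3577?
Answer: 1443260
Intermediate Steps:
(-3941 + M)*(s(-64) - 3837) = (-3941 + 3577)*(2*(-64) - 3837) = -364*(-128 - 3837) = -364*(-3965) = 1443260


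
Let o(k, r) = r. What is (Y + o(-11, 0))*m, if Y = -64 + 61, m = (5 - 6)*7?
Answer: 21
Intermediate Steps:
m = -7 (m = -1*7 = -7)
Y = -3
(Y + o(-11, 0))*m = (-3 + 0)*(-7) = -3*(-7) = 21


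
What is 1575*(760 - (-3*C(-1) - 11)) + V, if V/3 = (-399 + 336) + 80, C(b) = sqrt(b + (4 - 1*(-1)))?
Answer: 1223826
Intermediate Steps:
C(b) = sqrt(5 + b) (C(b) = sqrt(b + (4 + 1)) = sqrt(b + 5) = sqrt(5 + b))
V = 51 (V = 3*((-399 + 336) + 80) = 3*(-63 + 80) = 3*17 = 51)
1575*(760 - (-3*C(-1) - 11)) + V = 1575*(760 - (-3*sqrt(5 - 1) - 11)) + 51 = 1575*(760 - (-3*sqrt(4) - 11)) + 51 = 1575*(760 - (-3*2 - 11)) + 51 = 1575*(760 - (-6 - 11)) + 51 = 1575*(760 - 1*(-17)) + 51 = 1575*(760 + 17) + 51 = 1575*777 + 51 = 1223775 + 51 = 1223826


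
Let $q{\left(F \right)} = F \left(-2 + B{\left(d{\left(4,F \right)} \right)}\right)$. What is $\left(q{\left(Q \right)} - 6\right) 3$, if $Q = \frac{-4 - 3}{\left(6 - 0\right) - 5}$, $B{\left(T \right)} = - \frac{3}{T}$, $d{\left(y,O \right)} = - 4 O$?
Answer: $\frac{105}{4} \approx 26.25$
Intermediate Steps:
$Q = -7$ ($Q = - \frac{7}{\left(6 + 0\right) - 5} = - \frac{7}{6 - 5} = - \frac{7}{1} = \left(-7\right) 1 = -7$)
$q{\left(F \right)} = F \left(-2 + \frac{3}{4 F}\right)$ ($q{\left(F \right)} = F \left(-2 - \frac{3}{\left(-4\right) F}\right) = F \left(-2 - 3 \left(- \frac{1}{4 F}\right)\right) = F \left(-2 + \frac{3}{4 F}\right)$)
$\left(q{\left(Q \right)} - 6\right) 3 = \left(\left(\frac{3}{4} - -14\right) - 6\right) 3 = \left(\left(\frac{3}{4} + 14\right) - 6\right) 3 = \left(\frac{59}{4} - 6\right) 3 = \frac{35}{4} \cdot 3 = \frac{105}{4}$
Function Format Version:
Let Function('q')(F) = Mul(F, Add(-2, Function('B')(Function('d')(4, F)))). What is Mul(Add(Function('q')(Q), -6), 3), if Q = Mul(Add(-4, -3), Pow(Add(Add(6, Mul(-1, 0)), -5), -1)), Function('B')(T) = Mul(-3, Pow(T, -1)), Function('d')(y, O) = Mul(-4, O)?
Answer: Rational(105, 4) ≈ 26.250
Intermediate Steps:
Q = -7 (Q = Mul(-7, Pow(Add(Add(6, 0), -5), -1)) = Mul(-7, Pow(Add(6, -5), -1)) = Mul(-7, Pow(1, -1)) = Mul(-7, 1) = -7)
Function('q')(F) = Mul(F, Add(-2, Mul(Rational(3, 4), Pow(F, -1)))) (Function('q')(F) = Mul(F, Add(-2, Mul(-3, Pow(Mul(-4, F), -1)))) = Mul(F, Add(-2, Mul(-3, Mul(Rational(-1, 4), Pow(F, -1))))) = Mul(F, Add(-2, Mul(Rational(3, 4), Pow(F, -1)))))
Mul(Add(Function('q')(Q), -6), 3) = Mul(Add(Add(Rational(3, 4), Mul(-2, -7)), -6), 3) = Mul(Add(Add(Rational(3, 4), 14), -6), 3) = Mul(Add(Rational(59, 4), -6), 3) = Mul(Rational(35, 4), 3) = Rational(105, 4)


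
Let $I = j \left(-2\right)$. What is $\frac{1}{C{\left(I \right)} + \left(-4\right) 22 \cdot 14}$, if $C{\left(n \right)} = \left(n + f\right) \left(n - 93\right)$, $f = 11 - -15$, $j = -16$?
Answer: $- \frac{1}{4770} \approx -0.00020964$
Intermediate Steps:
$f = 26$ ($f = 11 + 15 = 26$)
$I = 32$ ($I = \left(-16\right) \left(-2\right) = 32$)
$C{\left(n \right)} = \left(-93 + n\right) \left(26 + n\right)$ ($C{\left(n \right)} = \left(n + 26\right) \left(n - 93\right) = \left(26 + n\right) \left(-93 + n\right) = \left(-93 + n\right) \left(26 + n\right)$)
$\frac{1}{C{\left(I \right)} + \left(-4\right) 22 \cdot 14} = \frac{1}{\left(-2418 + 32^{2} - 2144\right) + \left(-4\right) 22 \cdot 14} = \frac{1}{\left(-2418 + 1024 - 2144\right) - 1232} = \frac{1}{-3538 - 1232} = \frac{1}{-4770} = - \frac{1}{4770}$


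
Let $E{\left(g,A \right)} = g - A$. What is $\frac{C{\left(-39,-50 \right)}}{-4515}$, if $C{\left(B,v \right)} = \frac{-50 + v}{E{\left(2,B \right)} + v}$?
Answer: $- \frac{20}{8127} \approx -0.0024609$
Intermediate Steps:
$C{\left(B,v \right)} = \frac{-50 + v}{2 + v - B}$ ($C{\left(B,v \right)} = \frac{-50 + v}{\left(2 - B\right) + v} = \frac{-50 + v}{2 + v - B}$)
$\frac{C{\left(-39,-50 \right)}}{-4515} = \frac{\frac{1}{2 - 50 - -39} \left(-50 - 50\right)}{-4515} = \frac{1}{2 - 50 + 39} \left(-100\right) \left(- \frac{1}{4515}\right) = \frac{1}{-9} \left(-100\right) \left(- \frac{1}{4515}\right) = \left(- \frac{1}{9}\right) \left(-100\right) \left(- \frac{1}{4515}\right) = \frac{100}{9} \left(- \frac{1}{4515}\right) = - \frac{20}{8127}$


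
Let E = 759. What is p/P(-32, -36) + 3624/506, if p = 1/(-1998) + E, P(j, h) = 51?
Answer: 568308869/25780194 ≈ 22.044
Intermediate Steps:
p = 1516481/1998 (p = 1/(-1998) + 759 = -1/1998 + 759 = 1516481/1998 ≈ 759.00)
p/P(-32, -36) + 3624/506 = (1516481/1998)/51 + 3624/506 = (1516481/1998)*(1/51) + 3624*(1/506) = 1516481/101898 + 1812/253 = 568308869/25780194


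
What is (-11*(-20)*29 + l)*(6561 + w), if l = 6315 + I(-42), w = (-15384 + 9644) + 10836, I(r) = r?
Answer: 147496021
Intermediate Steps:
w = 5096 (w = -5740 + 10836 = 5096)
l = 6273 (l = 6315 - 42 = 6273)
(-11*(-20)*29 + l)*(6561 + w) = (-11*(-20)*29 + 6273)*(6561 + 5096) = (220*29 + 6273)*11657 = (6380 + 6273)*11657 = 12653*11657 = 147496021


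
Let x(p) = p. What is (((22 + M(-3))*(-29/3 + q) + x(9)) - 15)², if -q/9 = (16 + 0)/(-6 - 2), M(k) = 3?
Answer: 368449/9 ≈ 40939.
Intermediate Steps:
q = 18 (q = -9*(16 + 0)/(-6 - 2) = -144/(-8) = -144*(-1)/8 = -9*(-2) = 18)
(((22 + M(-3))*(-29/3 + q) + x(9)) - 15)² = (((22 + 3)*(-29/3 + 18) + 9) - 15)² = ((25*(-29*⅓ + 18) + 9) - 15)² = ((25*(-29/3 + 18) + 9) - 15)² = ((25*(25/3) + 9) - 15)² = ((625/3 + 9) - 15)² = (652/3 - 15)² = (607/3)² = 368449/9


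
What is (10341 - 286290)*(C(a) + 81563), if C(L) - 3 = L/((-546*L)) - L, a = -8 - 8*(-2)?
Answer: -4096064342661/182 ≈ -2.2506e+10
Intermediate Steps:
a = 8 (a = -8 + 16 = 8)
C(L) = 1637/546 - L (C(L) = 3 + (L/((-546*L)) - L) = 3 + (L*(-1/(546*L)) - L) = 3 + (-1/546 - L) = 1637/546 - L)
(10341 - 286290)*(C(a) + 81563) = (10341 - 286290)*((1637/546 - 1*8) + 81563) = -275949*((1637/546 - 8) + 81563) = -275949*(-2731/546 + 81563) = -275949*44530667/546 = -4096064342661/182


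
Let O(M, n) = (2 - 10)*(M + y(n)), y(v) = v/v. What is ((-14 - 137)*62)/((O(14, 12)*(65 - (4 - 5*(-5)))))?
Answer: 4681/2160 ≈ 2.1671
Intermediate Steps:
y(v) = 1
O(M, n) = -8 - 8*M (O(M, n) = (2 - 10)*(M + 1) = -8*(1 + M) = -8 - 8*M)
((-14 - 137)*62)/((O(14, 12)*(65 - (4 - 5*(-5))))) = ((-14 - 137)*62)/(((-8 - 8*14)*(65 - (4 - 5*(-5))))) = (-151*62)/(((-8 - 112)*(65 - (4 + 25)))) = -9362*(-1/(120*(65 - 1*29))) = -9362*(-1/(120*(65 - 29))) = -9362/((-120*36)) = -9362/(-4320) = -9362*(-1/4320) = 4681/2160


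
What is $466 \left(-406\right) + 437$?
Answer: $-188759$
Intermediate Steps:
$466 \left(-406\right) + 437 = -189196 + 437 = -188759$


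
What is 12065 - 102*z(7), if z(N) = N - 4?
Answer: 11759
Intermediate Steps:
z(N) = -4 + N
12065 - 102*z(7) = 12065 - 102*(-4 + 7) = 12065 - 102*3 = 12065 - 306 = 11759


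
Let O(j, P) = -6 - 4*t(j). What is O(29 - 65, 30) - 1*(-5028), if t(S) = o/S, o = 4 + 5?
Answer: 5023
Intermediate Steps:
o = 9
t(S) = 9/S
O(j, P) = -6 - 36/j
O(29 - 65, 30) - 1*(-5028) = (-6 - 36/(29 - 65)) - 1*(-5028) = (-6 - 36/(-36)) + 5028 = (-6 - 36*(-1/36)) + 5028 = (-6 + 1) + 5028 = -5 + 5028 = 5023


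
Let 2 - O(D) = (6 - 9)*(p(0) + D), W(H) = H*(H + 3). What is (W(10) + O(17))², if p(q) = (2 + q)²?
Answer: 38025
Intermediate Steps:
W(H) = H*(3 + H)
O(D) = 14 + 3*D (O(D) = 2 - (6 - 9)*((2 + 0)² + D) = 2 - (-3)*(2² + D) = 2 - (-3)*(4 + D) = 2 - (-12 - 3*D) = 2 + (12 + 3*D) = 14 + 3*D)
(W(10) + O(17))² = (10*(3 + 10) + (14 + 3*17))² = (10*13 + (14 + 51))² = (130 + 65)² = 195² = 38025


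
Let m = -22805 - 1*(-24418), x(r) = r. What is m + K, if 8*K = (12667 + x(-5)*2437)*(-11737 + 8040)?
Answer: -884525/4 ≈ -2.2113e+5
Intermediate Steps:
K = -890977/4 (K = ((12667 - 5*2437)*(-11737 + 8040))/8 = ((12667 - 12185)*(-3697))/8 = (482*(-3697))/8 = (1/8)*(-1781954) = -890977/4 ≈ -2.2274e+5)
m = 1613 (m = -22805 + 24418 = 1613)
m + K = 1613 - 890977/4 = -884525/4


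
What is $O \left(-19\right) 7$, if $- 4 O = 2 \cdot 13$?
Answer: $\frac{1729}{2} \approx 864.5$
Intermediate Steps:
$O = - \frac{13}{2}$ ($O = - \frac{2 \cdot 13}{4} = \left(- \frac{1}{4}\right) 26 = - \frac{13}{2} \approx -6.5$)
$O \left(-19\right) 7 = \left(- \frac{13}{2}\right) \left(-19\right) 7 = \frac{247}{2} \cdot 7 = \frac{1729}{2}$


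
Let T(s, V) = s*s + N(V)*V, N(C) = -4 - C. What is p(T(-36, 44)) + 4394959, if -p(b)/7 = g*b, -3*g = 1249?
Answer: 2016863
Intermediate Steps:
g = -1249/3 (g = -1/3*1249 = -1249/3 ≈ -416.33)
T(s, V) = s**2 + V*(-4 - V) (T(s, V) = s*s + (-4 - V)*V = s**2 + V*(-4 - V))
p(b) = 8743*b/3 (p(b) = -(-8743)*b/3 = 8743*b/3)
p(T(-36, 44)) + 4394959 = 8743*((-36)**2 - 1*44*(4 + 44))/3 + 4394959 = 8743*(1296 - 1*44*48)/3 + 4394959 = 8743*(1296 - 2112)/3 + 4394959 = (8743/3)*(-816) + 4394959 = -2378096 + 4394959 = 2016863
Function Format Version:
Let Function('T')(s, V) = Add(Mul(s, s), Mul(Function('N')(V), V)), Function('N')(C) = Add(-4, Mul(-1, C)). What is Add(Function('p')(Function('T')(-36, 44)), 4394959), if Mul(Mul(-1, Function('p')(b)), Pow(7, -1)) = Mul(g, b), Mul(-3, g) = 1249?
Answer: 2016863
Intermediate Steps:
g = Rational(-1249, 3) (g = Mul(Rational(-1, 3), 1249) = Rational(-1249, 3) ≈ -416.33)
Function('T')(s, V) = Add(Pow(s, 2), Mul(V, Add(-4, Mul(-1, V)))) (Function('T')(s, V) = Add(Mul(s, s), Mul(Add(-4, Mul(-1, V)), V)) = Add(Pow(s, 2), Mul(V, Add(-4, Mul(-1, V)))))
Function('p')(b) = Mul(Rational(8743, 3), b) (Function('p')(b) = Mul(-7, Mul(Rational(-1249, 3), b)) = Mul(Rational(8743, 3), b))
Add(Function('p')(Function('T')(-36, 44)), 4394959) = Add(Mul(Rational(8743, 3), Add(Pow(-36, 2), Mul(-1, 44, Add(4, 44)))), 4394959) = Add(Mul(Rational(8743, 3), Add(1296, Mul(-1, 44, 48))), 4394959) = Add(Mul(Rational(8743, 3), Add(1296, -2112)), 4394959) = Add(Mul(Rational(8743, 3), -816), 4394959) = Add(-2378096, 4394959) = 2016863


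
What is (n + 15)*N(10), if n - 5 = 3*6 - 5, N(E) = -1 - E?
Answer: -363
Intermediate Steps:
n = 18 (n = 5 + (3*6 - 5) = 5 + (18 - 5) = 5 + 13 = 18)
(n + 15)*N(10) = (18 + 15)*(-1 - 1*10) = 33*(-1 - 10) = 33*(-11) = -363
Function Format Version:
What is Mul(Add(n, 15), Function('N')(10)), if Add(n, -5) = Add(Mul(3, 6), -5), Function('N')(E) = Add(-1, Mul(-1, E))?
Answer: -363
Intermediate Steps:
n = 18 (n = Add(5, Add(Mul(3, 6), -5)) = Add(5, Add(18, -5)) = Add(5, 13) = 18)
Mul(Add(n, 15), Function('N')(10)) = Mul(Add(18, 15), Add(-1, Mul(-1, 10))) = Mul(33, Add(-1, -10)) = Mul(33, -11) = -363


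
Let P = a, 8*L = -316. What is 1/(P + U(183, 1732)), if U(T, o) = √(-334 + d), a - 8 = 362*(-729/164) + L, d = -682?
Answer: -1378953/2263211326 - 1681*I*√254/2263211326 ≈ -0.00060929 - 1.1837e-5*I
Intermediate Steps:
L = -79/2 (L = (⅛)*(-316) = -79/2 ≈ -39.500)
a = -67266/41 (a = 8 + (362*(-729/164) - 79/2) = 8 + (-131949/82 - 79/2) = 8 - 67594/41 = -67266/41 ≈ -1640.6)
P = -67266/41 ≈ -1640.6
U(T, o) = 2*I*√254 (U(T, o) = √(-334 - 682) = √(-1016) = 2*I*√254)
1/(P + U(183, 1732)) = 1/(-67266/41 + 2*I*√254)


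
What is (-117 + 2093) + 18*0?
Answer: 1976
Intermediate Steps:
(-117 + 2093) + 18*0 = 1976 + 0 = 1976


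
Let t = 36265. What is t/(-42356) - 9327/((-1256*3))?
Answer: 21533991/13299784 ≈ 1.6191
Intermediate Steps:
t/(-42356) - 9327/((-1256*3)) = 36265/(-42356) - 9327/((-1256*3)) = 36265*(-1/42356) - 9327/(-3768) = -36265/42356 - 9327*(-1/3768) = -36265/42356 + 3109/1256 = 21533991/13299784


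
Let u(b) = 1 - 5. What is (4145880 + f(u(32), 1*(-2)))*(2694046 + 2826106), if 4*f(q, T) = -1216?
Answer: 22884209647552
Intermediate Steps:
u(b) = -4
f(q, T) = -304 (f(q, T) = (¼)*(-1216) = -304)
(4145880 + f(u(32), 1*(-2)))*(2694046 + 2826106) = (4145880 - 304)*(2694046 + 2826106) = 4145576*5520152 = 22884209647552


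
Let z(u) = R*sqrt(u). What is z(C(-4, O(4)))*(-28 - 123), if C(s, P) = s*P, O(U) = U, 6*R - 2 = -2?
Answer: 0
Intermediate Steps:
R = 0 (R = 1/3 + (1/6)*(-2) = 1/3 - 1/3 = 0)
C(s, P) = P*s
z(u) = 0 (z(u) = 0*sqrt(u) = 0)
z(C(-4, O(4)))*(-28 - 123) = 0*(-28 - 123) = 0*(-151) = 0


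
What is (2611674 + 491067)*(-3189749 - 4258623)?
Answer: -23110369187652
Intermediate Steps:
(2611674 + 491067)*(-3189749 - 4258623) = 3102741*(-7448372) = -23110369187652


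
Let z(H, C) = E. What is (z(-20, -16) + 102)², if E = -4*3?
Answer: 8100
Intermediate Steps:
E = -12
z(H, C) = -12
(z(-20, -16) + 102)² = (-12 + 102)² = 90² = 8100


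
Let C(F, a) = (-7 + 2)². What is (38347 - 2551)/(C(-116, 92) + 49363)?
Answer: 8949/12347 ≈ 0.72479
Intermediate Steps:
C(F, a) = 25 (C(F, a) = (-5)² = 25)
(38347 - 2551)/(C(-116, 92) + 49363) = (38347 - 2551)/(25 + 49363) = 35796/49388 = 35796*(1/49388) = 8949/12347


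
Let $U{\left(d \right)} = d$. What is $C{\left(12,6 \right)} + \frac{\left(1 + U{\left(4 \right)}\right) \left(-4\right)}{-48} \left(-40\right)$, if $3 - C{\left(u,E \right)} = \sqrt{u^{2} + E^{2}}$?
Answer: $- \frac{41}{3} - 6 \sqrt{5} \approx -27.083$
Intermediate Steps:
$C{\left(u,E \right)} = 3 - \sqrt{E^{2} + u^{2}}$ ($C{\left(u,E \right)} = 3 - \sqrt{u^{2} + E^{2}} = 3 - \sqrt{E^{2} + u^{2}}$)
$C{\left(12,6 \right)} + \frac{\left(1 + U{\left(4 \right)}\right) \left(-4\right)}{-48} \left(-40\right) = \left(3 - \sqrt{6^{2} + 12^{2}}\right) + \frac{\left(1 + 4\right) \left(-4\right)}{-48} \left(-40\right) = \left(3 - \sqrt{36 + 144}\right) + 5 \left(-4\right) \left(- \frac{1}{48}\right) \left(-40\right) = \left(3 - \sqrt{180}\right) + \left(-20\right) \left(- \frac{1}{48}\right) \left(-40\right) = \left(3 - 6 \sqrt{5}\right) + \frac{5}{12} \left(-40\right) = \left(3 - 6 \sqrt{5}\right) - \frac{50}{3} = - \frac{41}{3} - 6 \sqrt{5}$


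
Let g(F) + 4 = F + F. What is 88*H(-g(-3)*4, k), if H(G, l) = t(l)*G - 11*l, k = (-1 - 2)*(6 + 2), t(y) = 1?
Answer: 26752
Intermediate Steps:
g(F) = -4 + 2*F (g(F) = -4 + (F + F) = -4 + 2*F)
k = -24 (k = -3*8 = -24)
H(G, l) = G - 11*l (H(G, l) = 1*G - 11*l = G - 11*l)
88*H(-g(-3)*4, k) = 88*(-(-4 + 2*(-3))*4 - 11*(-24)) = 88*(-(-4 - 6)*4 + 264) = 88*(-(-10)*4 + 264) = 88*(-1*(-40) + 264) = 88*(40 + 264) = 88*304 = 26752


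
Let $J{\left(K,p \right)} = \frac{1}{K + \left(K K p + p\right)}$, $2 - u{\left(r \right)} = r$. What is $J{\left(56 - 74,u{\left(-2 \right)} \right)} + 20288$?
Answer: $\frac{26009217}{1282} \approx 20288.0$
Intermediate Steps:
$u{\left(r \right)} = 2 - r$
$J{\left(K,p \right)} = \frac{1}{K + p + p K^{2}}$ ($J{\left(K,p \right)} = \frac{1}{K + \left(K^{2} p + p\right)} = \frac{1}{K + \left(p K^{2} + p\right)} = \frac{1}{K + \left(p + p K^{2}\right)} = \frac{1}{K + p + p K^{2}}$)
$J{\left(56 - 74,u{\left(-2 \right)} \right)} + 20288 = \frac{1}{\left(56 - 74\right) + \left(2 - -2\right) + \left(2 - -2\right) \left(56 - 74\right)^{2}} + 20288 = \frac{1}{-18 + \left(2 + 2\right) + \left(2 + 2\right) \left(-18\right)^{2}} + 20288 = \frac{1}{-18 + 4 + 4 \cdot 324} + 20288 = \frac{1}{-18 + 4 + 1296} + 20288 = \frac{1}{1282} + 20288 = \frac{26009217}{1282}$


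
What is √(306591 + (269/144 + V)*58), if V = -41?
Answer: √43822274/12 ≈ 551.65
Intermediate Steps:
√(306591 + (269/144 + V)*58) = √(306591 + (269/144 - 41)*58) = √(306591 - 5635/144*58) = √(306591 - 163415/72) = √(21911137/72) = √43822274/12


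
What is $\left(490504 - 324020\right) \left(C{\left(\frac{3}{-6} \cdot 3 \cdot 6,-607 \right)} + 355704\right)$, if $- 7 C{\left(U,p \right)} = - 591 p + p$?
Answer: $\frac{354910258232}{7} \approx 5.0701 \cdot 10^{10}$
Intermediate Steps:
$C{\left(U,p \right)} = \frac{590 p}{7}$ ($C{\left(U,p \right)} = - \frac{- 591 p + p}{7} = - \frac{\left(-590\right) p}{7} = \frac{590 p}{7}$)
$\left(490504 - 324020\right) \left(C{\left(\frac{3}{-6} \cdot 3 \cdot 6,-607 \right)} + 355704\right) = \left(490504 - 324020\right) \left(\frac{590}{7} \left(-607\right) + 355704\right) = \left(490504 - 324020\right) \left(- \frac{358130}{7} + 355704\right) = \left(490504 - 324020\right) \frac{2131798}{7} = 166484 \cdot \frac{2131798}{7} = \frac{354910258232}{7}$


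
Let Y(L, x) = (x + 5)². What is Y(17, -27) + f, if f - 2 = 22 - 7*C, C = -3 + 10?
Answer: 459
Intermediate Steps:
C = 7
Y(L, x) = (5 + x)²
f = -25 (f = 2 + (22 - 7*7) = 2 + (22 - 49) = 2 - 27 = -25)
Y(17, -27) + f = (5 - 27)² - 25 = (-22)² - 25 = 484 - 25 = 459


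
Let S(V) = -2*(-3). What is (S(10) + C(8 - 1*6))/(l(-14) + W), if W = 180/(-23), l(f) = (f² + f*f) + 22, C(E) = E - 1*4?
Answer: 46/4671 ≈ 0.0098480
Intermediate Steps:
S(V) = 6
C(E) = -4 + E (C(E) = E - 4 = -4 + E)
l(f) = 22 + 2*f² (l(f) = (f² + f²) + 22 = 2*f² + 22 = 22 + 2*f²)
W = -180/23 (W = 180*(-1/23) = -180/23 ≈ -7.8261)
(S(10) + C(8 - 1*6))/(l(-14) + W) = (6 + (-4 + (8 - 1*6)))/((22 + 2*(-14)²) - 180/23) = (6 + (-4 + (8 - 6)))/((22 + 2*196) - 180/23) = (6 + (-4 + 2))/((22 + 392) - 180/23) = (6 - 2)/(414 - 180/23) = 4/(9342/23) = 4*(23/9342) = 46/4671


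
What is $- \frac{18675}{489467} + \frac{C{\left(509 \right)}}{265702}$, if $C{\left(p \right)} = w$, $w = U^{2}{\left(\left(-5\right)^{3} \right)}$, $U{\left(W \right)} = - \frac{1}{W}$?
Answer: $- \frac{77531012791783}{2032068138031250} \approx -0.038154$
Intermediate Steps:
$w = \frac{1}{15625}$ ($w = \left(- \frac{1}{\left(-5\right)^{3}}\right)^{2} = \left(- \frac{1}{-125}\right)^{2} = \left(\left(-1\right) \left(- \frac{1}{125}\right)\right)^{2} = \left(\frac{1}{125}\right)^{2} = \frac{1}{15625} \approx 6.4 \cdot 10^{-5}$)
$C{\left(p \right)} = \frac{1}{15625}$
$- \frac{18675}{489467} + \frac{C{\left(509 \right)}}{265702} = - \frac{18675}{489467} + \frac{1}{15625 \cdot 265702} = \left(-18675\right) \frac{1}{489467} + \frac{1}{15625} \cdot \frac{1}{265702} = - \frac{18675}{489467} + \frac{1}{4151593750} = - \frac{77531012791783}{2032068138031250}$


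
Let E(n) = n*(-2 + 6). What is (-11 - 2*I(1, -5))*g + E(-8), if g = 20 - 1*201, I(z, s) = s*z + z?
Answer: 511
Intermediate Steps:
I(z, s) = z + s*z
g = -181 (g = 20 - 201 = -181)
E(n) = 4*n (E(n) = n*4 = 4*n)
(-11 - 2*I(1, -5))*g + E(-8) = (-11 - 2*(1 - 5))*(-181) + 4*(-8) = (-11 - 2*(-4))*(-181) - 32 = (-11 + 8)*(-181) - 32 = -3*(-181) - 32 = 543 - 32 = 511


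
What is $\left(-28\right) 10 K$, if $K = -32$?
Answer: $8960$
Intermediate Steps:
$\left(-28\right) 10 K = \left(-28\right) 10 \left(-32\right) = \left(-280\right) \left(-32\right) = 8960$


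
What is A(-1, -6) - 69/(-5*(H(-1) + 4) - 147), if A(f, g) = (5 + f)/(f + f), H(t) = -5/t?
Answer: -105/64 ≈ -1.6406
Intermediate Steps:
A(f, g) = (5 + f)/(2*f) (A(f, g) = (5 + f)/((2*f)) = (5 + f)*(1/(2*f)) = (5 + f)/(2*f))
A(-1, -6) - 69/(-5*(H(-1) + 4) - 147) = (½)*(5 - 1)/(-1) - 69/(-5*(-5/(-1) + 4) - 147) = (½)*(-1)*4 - 69/(-5*(-5*(-1) + 4) - 147) = -2 - 69/(-5*(5 + 4) - 147) = -2 - 69/(-5*9 - 147) = -2 - 69/(-45 - 147) = -2 - 69/(-192) = -2 - 1/192*(-69) = -2 + 23/64 = -105/64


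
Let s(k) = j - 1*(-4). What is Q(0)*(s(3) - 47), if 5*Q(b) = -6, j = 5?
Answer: 228/5 ≈ 45.600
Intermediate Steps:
Q(b) = -6/5 (Q(b) = (⅕)*(-6) = -6/5)
s(k) = 9 (s(k) = 5 - 1*(-4) = 5 + 4 = 9)
Q(0)*(s(3) - 47) = -6*(9 - 47)/5 = -6/5*(-38) = 228/5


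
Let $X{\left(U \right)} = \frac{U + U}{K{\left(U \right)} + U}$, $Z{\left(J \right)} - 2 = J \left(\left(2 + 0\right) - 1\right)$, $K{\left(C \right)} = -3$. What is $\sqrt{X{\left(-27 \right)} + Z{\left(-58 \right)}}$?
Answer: $\frac{i \sqrt{1355}}{5} \approx 7.3621 i$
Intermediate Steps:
$Z{\left(J \right)} = 2 + J$ ($Z{\left(J \right)} = 2 + J \left(\left(2 + 0\right) - 1\right) = 2 + J \left(2 - 1\right) = 2 + J 1 = 2 + J$)
$X{\left(U \right)} = \frac{2 U}{-3 + U}$ ($X{\left(U \right)} = \frac{U + U}{-3 + U} = \frac{2 U}{-3 + U}$)
$\sqrt{X{\left(-27 \right)} + Z{\left(-58 \right)}} = \sqrt{2 \left(-27\right) \frac{1}{-3 - 27} + \left(2 - 58\right)} = \sqrt{2 \left(-27\right) \frac{1}{-30} - 56} = \sqrt{2 \left(-27\right) \left(- \frac{1}{30}\right) - 56} = \sqrt{\frac{9}{5} - 56} = \sqrt{- \frac{271}{5}} = \frac{i \sqrt{1355}}{5}$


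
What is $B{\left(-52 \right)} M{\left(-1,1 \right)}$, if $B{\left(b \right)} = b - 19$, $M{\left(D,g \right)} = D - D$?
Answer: $0$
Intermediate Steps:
$M{\left(D,g \right)} = 0$
$B{\left(b \right)} = -19 + b$ ($B{\left(b \right)} = b - 19 = -19 + b$)
$B{\left(-52 \right)} M{\left(-1,1 \right)} = \left(-19 - 52\right) 0 = \left(-71\right) 0 = 0$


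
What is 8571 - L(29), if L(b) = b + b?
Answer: 8513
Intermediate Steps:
L(b) = 2*b
8571 - L(29) = 8571 - 2*29 = 8571 - 1*58 = 8571 - 58 = 8513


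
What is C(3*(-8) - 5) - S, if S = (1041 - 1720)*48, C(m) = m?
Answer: 32563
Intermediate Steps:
S = -32592 (S = -679*48 = -32592)
C(3*(-8) - 5) - S = (3*(-8) - 5) - 1*(-32592) = (-24 - 5) + 32592 = -29 + 32592 = 32563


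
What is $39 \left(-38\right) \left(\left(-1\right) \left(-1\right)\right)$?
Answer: $-1482$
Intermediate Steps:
$39 \left(-38\right) \left(\left(-1\right) \left(-1\right)\right) = \left(-1482\right) 1 = -1482$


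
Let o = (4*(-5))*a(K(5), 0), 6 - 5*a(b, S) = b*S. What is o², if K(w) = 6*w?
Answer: 576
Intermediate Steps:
a(b, S) = 6/5 - S*b/5 (a(b, S) = 6/5 - b*S/5 = 6/5 - S*b/5)
o = -24 (o = (4*(-5))*(6/5 - ⅕*0*6*5) = -20*(6/5 - ⅕*0*30) = -20*(6/5 + 0) = -20*6/5 = -24)
o² = (-24)² = 576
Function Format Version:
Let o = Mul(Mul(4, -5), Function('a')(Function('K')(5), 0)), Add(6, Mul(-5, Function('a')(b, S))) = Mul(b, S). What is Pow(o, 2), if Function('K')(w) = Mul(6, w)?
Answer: 576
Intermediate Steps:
Function('a')(b, S) = Add(Rational(6, 5), Mul(Rational(-1, 5), S, b)) (Function('a')(b, S) = Add(Rational(6, 5), Mul(Rational(-1, 5), Mul(b, S))) = Add(Rational(6, 5), Mul(Rational(-1, 5), Mul(S, b))) = Add(Rational(6, 5), Mul(Rational(-1, 5), S, b)))
o = -24 (o = Mul(Mul(4, -5), Add(Rational(6, 5), Mul(Rational(-1, 5), 0, Mul(6, 5)))) = Mul(-20, Add(Rational(6, 5), Mul(Rational(-1, 5), 0, 30))) = Mul(-20, Add(Rational(6, 5), 0)) = Mul(-20, Rational(6, 5)) = -24)
Pow(o, 2) = Pow(-24, 2) = 576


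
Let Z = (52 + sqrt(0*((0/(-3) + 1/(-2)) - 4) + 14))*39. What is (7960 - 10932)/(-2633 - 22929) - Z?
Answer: -25918382/12781 - 39*sqrt(14) ≈ -2173.8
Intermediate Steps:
Z = 2028 + 39*sqrt(14) (Z = (52 + sqrt(0*((0*(-1/3) + 1*(-1/2)) - 4) + 14))*39 = (52 + sqrt(0*((0 - 1/2) - 4) + 14))*39 = (52 + sqrt(0*(-1/2 - 4) + 14))*39 = (52 + sqrt(0*(-9/2) + 14))*39 = (52 + sqrt(0 + 14))*39 = (52 + sqrt(14))*39 = 2028 + 39*sqrt(14) ≈ 2173.9)
(7960 - 10932)/(-2633 - 22929) - Z = (7960 - 10932)/(-2633 - 22929) - (2028 + 39*sqrt(14)) = -2972/(-25562) + (-2028 - 39*sqrt(14)) = -2972*(-1/25562) + (-2028 - 39*sqrt(14)) = 1486/12781 + (-2028 - 39*sqrt(14)) = -25918382/12781 - 39*sqrt(14)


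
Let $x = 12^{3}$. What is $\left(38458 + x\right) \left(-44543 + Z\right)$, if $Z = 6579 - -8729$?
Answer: $-1174837710$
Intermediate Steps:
$x = 1728$
$Z = 15308$ ($Z = 6579 + 8729 = 15308$)
$\left(38458 + x\right) \left(-44543 + Z\right) = \left(38458 + 1728\right) \left(-44543 + 15308\right) = 40186 \left(-29235\right) = -1174837710$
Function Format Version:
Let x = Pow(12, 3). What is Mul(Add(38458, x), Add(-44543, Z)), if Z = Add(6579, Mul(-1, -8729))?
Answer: -1174837710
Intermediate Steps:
x = 1728
Z = 15308 (Z = Add(6579, 8729) = 15308)
Mul(Add(38458, x), Add(-44543, Z)) = Mul(Add(38458, 1728), Add(-44543, 15308)) = Mul(40186, -29235) = -1174837710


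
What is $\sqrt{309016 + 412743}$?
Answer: $\sqrt{721759} \approx 849.56$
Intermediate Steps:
$\sqrt{309016 + 412743} = \sqrt{721759}$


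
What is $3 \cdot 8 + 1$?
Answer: $25$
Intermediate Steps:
$3 \cdot 8 + 1 = 24 + 1 = 25$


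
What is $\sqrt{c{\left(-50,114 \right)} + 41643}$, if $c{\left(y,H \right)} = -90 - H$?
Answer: $\sqrt{41439} \approx 203.57$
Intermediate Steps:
$\sqrt{c{\left(-50,114 \right)} + 41643} = \sqrt{\left(-90 - 114\right) + 41643} = \sqrt{-204 + 41643} = \sqrt{41439}$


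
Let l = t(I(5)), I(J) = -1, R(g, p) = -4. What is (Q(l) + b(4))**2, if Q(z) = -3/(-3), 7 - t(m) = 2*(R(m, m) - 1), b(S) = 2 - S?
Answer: 1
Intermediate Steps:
t(m) = 17 (t(m) = 7 - 2*(-4 - 1) = 7 - 2*(-5) = 7 - 1*(-10) = 7 + 10 = 17)
l = 17
Q(z) = 1 (Q(z) = -3*(-1/3) = 1)
(Q(l) + b(4))**2 = (1 + (2 - 1*4))**2 = (1 + (2 - 4))**2 = (1 - 2)**2 = (-1)**2 = 1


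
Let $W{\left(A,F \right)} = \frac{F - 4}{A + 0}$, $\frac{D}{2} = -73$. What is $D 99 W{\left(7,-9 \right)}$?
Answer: $\frac{187902}{7} \approx 26843.0$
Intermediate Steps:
$D = -146$ ($D = 2 \left(-73\right) = -146$)
$W{\left(A,F \right)} = \frac{-4 + F}{A}$
$D 99 W{\left(7,-9 \right)} = \left(-146\right) 99 \frac{-4 - 9}{7} = - 14454 \cdot \frac{1}{7} \left(-13\right) = \left(-14454\right) \left(- \frac{13}{7}\right) = \frac{187902}{7}$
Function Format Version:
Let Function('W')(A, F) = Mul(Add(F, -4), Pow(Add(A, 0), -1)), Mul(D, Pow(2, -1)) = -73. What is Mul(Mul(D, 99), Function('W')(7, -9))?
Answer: Rational(187902, 7) ≈ 26843.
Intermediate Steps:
D = -146 (D = Mul(2, -73) = -146)
Function('W')(A, F) = Mul(Pow(A, -1), Add(-4, F)) (Function('W')(A, F) = Mul(Add(-4, F), Pow(A, -1)) = Mul(Pow(A, -1), Add(-4, F)))
Mul(Mul(D, 99), Function('W')(7, -9)) = Mul(Mul(-146, 99), Mul(Pow(7, -1), Add(-4, -9))) = Mul(-14454, Mul(Rational(1, 7), -13)) = Mul(-14454, Rational(-13, 7)) = Rational(187902, 7)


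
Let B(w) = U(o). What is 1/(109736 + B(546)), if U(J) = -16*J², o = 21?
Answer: 1/102680 ≈ 9.7390e-6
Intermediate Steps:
B(w) = -7056 (B(w) = -16*21² = -16*441 = -7056)
1/(109736 + B(546)) = 1/(109736 - 7056) = 1/102680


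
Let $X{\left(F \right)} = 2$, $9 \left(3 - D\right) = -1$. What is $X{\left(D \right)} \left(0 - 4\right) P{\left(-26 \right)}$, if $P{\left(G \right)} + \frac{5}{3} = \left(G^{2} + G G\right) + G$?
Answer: $- \frac{31784}{3} \approx -10595.0$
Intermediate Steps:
$D = \frac{28}{9}$ ($D = 3 - - \frac{1}{9} = 3 + \frac{1}{9} = \frac{28}{9} \approx 3.1111$)
$P{\left(G \right)} = - \frac{5}{3} + G + 2 G^{2}$ ($P{\left(G \right)} = - \frac{5}{3} + \left(\left(G^{2} + G G\right) + G\right) = - \frac{5}{3} + \left(\left(G^{2} + G^{2}\right) + G\right) = - \frac{5}{3} + \left(2 G^{2} + G\right) = - \frac{5}{3} + \left(G + 2 G^{2}\right) = - \frac{5}{3} + G + 2 G^{2}$)
$X{\left(D \right)} \left(0 - 4\right) P{\left(-26 \right)} = 2 \left(0 - 4\right) \left(- \frac{5}{3} - 26 + 2 \left(-26\right)^{2}\right) = 2 \left(-4\right) \left(- \frac{5}{3} - 26 + 2 \cdot 676\right) = - 8 \left(- \frac{5}{3} - 26 + 1352\right) = \left(-8\right) \frac{3973}{3} = - \frac{31784}{3}$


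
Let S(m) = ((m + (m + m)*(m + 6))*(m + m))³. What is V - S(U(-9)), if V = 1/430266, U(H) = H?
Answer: 228660993306001/430266 ≈ 5.3144e+8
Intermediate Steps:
S(m) = 8*m³*(m + 2*m*(6 + m))³ (S(m) = ((m + (2*m)*(6 + m))*(2*m))³ = ((m + 2*m*(6 + m))*(2*m))³ = (2*m*(m + 2*m*(6 + m)))³ = 8*m³*(m + 2*m*(6 + m))³)
V = 1/430266 ≈ 2.3241e-6
V - S(U(-9)) = 1/430266 - 8*(-9)⁶*(13 + 2*(-9))³ = 1/430266 - 8*531441*(13 - 18)³ = 1/430266 - 8*531441*(-5)³ = 1/430266 - 8*531441*(-125) = 1/430266 - 1*(-531441000) = 1/430266 + 531441000 = 228660993306001/430266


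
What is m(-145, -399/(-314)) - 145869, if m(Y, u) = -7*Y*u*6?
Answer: -21686478/157 ≈ -1.3813e+5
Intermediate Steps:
m(Y, u) = -42*Y*u (m(Y, u) = -7*Y*u*6 = -42*Y*u)
m(-145, -399/(-314)) - 145869 = -42*(-145)*(-399/(-314)) - 145869 = -42*(-145)*(-399*(-1/314)) - 145869 = -42*(-145)*399/314 - 145869 = 1214955/157 - 145869 = -21686478/157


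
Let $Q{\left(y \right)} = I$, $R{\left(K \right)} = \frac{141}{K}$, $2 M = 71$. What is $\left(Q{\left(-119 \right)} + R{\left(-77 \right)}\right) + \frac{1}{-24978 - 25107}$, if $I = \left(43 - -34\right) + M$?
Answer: $\frac{121942643}{1101870} \approx 110.67$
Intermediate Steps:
$M = \frac{71}{2}$ ($M = \frac{1}{2} \cdot 71 = \frac{71}{2} \approx 35.5$)
$I = \frac{225}{2}$ ($I = \left(43 - -34\right) + \frac{71}{2} = \left(43 + 34\right) + \frac{71}{2} = 77 + \frac{71}{2} = \frac{225}{2} \approx 112.5$)
$Q{\left(y \right)} = \frac{225}{2}$
$\left(Q{\left(-119 \right)} + R{\left(-77 \right)}\right) + \frac{1}{-24978 - 25107} = \left(\frac{225}{2} + \frac{141}{-77}\right) + \frac{1}{-24978 - 25107} = \left(\frac{225}{2} + 141 \left(- \frac{1}{77}\right)\right) + \frac{1}{-50085} = \left(\frac{225}{2} - \frac{141}{77}\right) - \frac{1}{50085} = \frac{17043}{154} - \frac{1}{50085} = \frac{121942643}{1101870}$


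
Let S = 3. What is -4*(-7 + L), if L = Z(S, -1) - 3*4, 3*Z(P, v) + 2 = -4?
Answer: 84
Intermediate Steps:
Z(P, v) = -2 (Z(P, v) = -2/3 + (1/3)*(-4) = -2/3 - 4/3 = -2)
L = -14 (L = -2 - 3*4 = -2 - 12 = -14)
-4*(-7 + L) = -4*(-7 - 14) = -4*(-21) = 84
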